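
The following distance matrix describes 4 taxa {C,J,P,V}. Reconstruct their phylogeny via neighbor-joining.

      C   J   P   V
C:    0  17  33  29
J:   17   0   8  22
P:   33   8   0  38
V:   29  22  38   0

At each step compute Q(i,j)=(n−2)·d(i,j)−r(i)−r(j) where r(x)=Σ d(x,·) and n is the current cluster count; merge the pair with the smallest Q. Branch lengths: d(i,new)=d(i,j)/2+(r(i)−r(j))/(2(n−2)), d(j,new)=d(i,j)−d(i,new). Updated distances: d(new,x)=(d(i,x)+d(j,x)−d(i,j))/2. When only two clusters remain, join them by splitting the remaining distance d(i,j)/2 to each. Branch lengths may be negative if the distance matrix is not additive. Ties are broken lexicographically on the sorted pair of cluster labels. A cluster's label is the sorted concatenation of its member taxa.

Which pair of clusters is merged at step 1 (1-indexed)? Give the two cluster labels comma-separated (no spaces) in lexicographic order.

C,V

iteration 1: select C,V (d=29, Q=-110); attach at lengths (12, 17); label the merged cluster CV
  updated: d(CV,J)=5, d(CV,P)=21
iteration 2: select CV,J (d=5, Q=-34); attach at lengths (9, -4); label the merged cluster CJV
  updated: d(CJV,P)=12
iteration 3: select CJV,P (d=12); attach at lengths (6, 6); label the merged cluster CJPV
final tree: (((C:12,V:17):9,J:-4):6,P:6)
total length: 46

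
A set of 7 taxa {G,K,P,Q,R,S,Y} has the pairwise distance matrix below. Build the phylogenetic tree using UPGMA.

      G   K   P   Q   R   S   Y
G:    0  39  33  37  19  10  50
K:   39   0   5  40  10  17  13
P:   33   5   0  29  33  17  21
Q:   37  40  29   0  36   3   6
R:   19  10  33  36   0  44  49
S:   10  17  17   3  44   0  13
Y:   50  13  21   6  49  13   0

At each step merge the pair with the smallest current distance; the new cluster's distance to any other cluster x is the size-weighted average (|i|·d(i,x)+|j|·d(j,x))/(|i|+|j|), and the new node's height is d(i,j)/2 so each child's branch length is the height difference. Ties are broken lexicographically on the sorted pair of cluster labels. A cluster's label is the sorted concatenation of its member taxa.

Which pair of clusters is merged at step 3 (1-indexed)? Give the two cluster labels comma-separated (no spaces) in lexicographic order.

QS,Y

1. join Q+S (d=3) ⇒ QS; edges |Q|=3/2, |S|=3/2
  updated: d(G,QS)=47/2, d(K,QS)=57/2, d(P,QS)=23, d(QS,R)=40, d(QS,Y)=19/2
2. join K+P (d=5) ⇒ KP; edges |K|=5/2, |P|=5/2
  updated: d(G,KP)=36, d(KP,QS)=103/4, d(KP,R)=43/2, d(KP,Y)=17
3. join QS+Y (d=19/2) ⇒ QSY; edges |QS|=13/4, |Y|=19/4
  updated: d(G,QSY)=97/3, d(KP,QSY)=137/6, d(QSY,R)=43
4. join G+R (d=19) ⇒ GR; edges |G|=19/2, |R|=19/2
  updated: d(GR,KP)=115/4, d(GR,QSY)=113/3
5. join KP+QSY (d=137/6) ⇒ KPQSY; edges |KP|=107/12, |QSY|=20/3
  updated: d(GR,KPQSY)=341/10
6. join GR+KPQSY (d=341/10) ⇒ GKPQRSY; edges |GR|=151/20, |KPQSY|=169/30
final tree: ((G:19/2,R:19/2):151/20,((K:5/2,P:5/2):107/12,((Q:3/2,S:3/2):13/4,Y:19/4):20/3):169/30)
total length: 1913/30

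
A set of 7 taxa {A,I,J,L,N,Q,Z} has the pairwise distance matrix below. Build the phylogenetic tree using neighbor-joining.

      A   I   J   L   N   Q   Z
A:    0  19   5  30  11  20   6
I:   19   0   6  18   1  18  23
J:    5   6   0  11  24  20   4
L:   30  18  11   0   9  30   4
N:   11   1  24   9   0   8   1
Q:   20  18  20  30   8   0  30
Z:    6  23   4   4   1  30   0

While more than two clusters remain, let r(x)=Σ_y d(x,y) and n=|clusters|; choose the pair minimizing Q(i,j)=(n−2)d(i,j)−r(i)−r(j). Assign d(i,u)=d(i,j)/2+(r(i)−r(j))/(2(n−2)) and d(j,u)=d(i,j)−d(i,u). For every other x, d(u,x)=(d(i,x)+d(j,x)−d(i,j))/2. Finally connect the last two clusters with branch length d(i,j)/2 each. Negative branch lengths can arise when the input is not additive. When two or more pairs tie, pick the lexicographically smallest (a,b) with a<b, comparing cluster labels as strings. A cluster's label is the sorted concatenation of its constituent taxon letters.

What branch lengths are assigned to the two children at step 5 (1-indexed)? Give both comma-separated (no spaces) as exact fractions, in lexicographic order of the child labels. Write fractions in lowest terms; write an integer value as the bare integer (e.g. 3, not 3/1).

iteration 1: select L,Z (d=4, Q=-150); attach at lengths (27/5, -7/5); label the merged cluster LZ
  updated: d(A,LZ)=16, d(I,LZ)=37/2, d(J,LZ)=11/2, d(LZ,N)=3, d(LZ,Q)=28
iteration 2: select A,J (d=5, Q=-223/2); attach at lengths (61/16, 19/16); label the merged cluster AJ
  updated: d(AJ,I)=10, d(AJ,LZ)=33/4, d(AJ,N)=15, d(AJ,Q)=35/2
iteration 3: select AJ,LZ (d=33/4, Q=-335/4); attach at lengths (71/24, 127/24); label the merged cluster AJLZ
  updated: d(AJLZ,I)=81/8, d(AJLZ,N)=39/8, d(AJLZ,Q)=149/8
iteration 4: select AJLZ,I (d=81/8, Q=-85/2); attach at lengths (99/16, 63/16); label the merged cluster AIJLZ
  updated: d(AIJLZ,N)=-17/8, d(AIJLZ,Q)=53/4
iteration 5: select AIJLZ,N (d=-17/8, Q=-153/8); attach at lengths (25/16, -59/16); label the merged cluster AIJLNZ
  updated: d(AIJLNZ,Q)=187/16
iteration 6: select AIJLNZ,Q (d=187/16); attach at lengths (187/32, 187/32); label the merged cluster AIJLNQZ
final tree: (((((A:61/16,J:19/16):71/24,(L:27/5,Z:-7/5):127/24):99/16,I:63/16):25/16,N:-59/16):187/32,Q:187/32)
total length: 591/16

25/16,-59/16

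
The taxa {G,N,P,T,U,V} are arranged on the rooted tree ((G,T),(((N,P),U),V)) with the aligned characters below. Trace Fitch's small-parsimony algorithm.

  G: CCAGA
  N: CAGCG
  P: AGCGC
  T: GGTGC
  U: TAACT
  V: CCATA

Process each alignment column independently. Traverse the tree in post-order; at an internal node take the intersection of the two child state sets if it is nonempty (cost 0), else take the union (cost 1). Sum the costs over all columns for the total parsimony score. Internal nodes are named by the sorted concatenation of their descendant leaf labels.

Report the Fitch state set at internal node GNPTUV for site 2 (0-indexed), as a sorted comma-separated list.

GT@0: {C} ∪ {G} = {C,G} (union, +1)
NP@0: {C} ∪ {A} = {A,C} (union, +1)
NPU@0: {A,C} ∪ {T} = {A,C,T} (union, +1)
NPUV@0: {A,C,T} ∩ {C} = {C} (intersection, +0)
GNPTUV@0: {C,G} ∩ {C} = {C} (intersection, +0)
GT@1: {C} ∪ {G} = {C,G} (union, +1)
NP@1: {A} ∪ {G} = {A,G} (union, +1)
NPU@1: {A,G} ∩ {A} = {A} (intersection, +0)
NPUV@1: {A} ∪ {C} = {A,C} (union, +1)
GNPTUV@1: {C,G} ∩ {A,C} = {C} (intersection, +0)
GT@2: {A} ∪ {T} = {A,T} (union, +1)
NP@2: {G} ∪ {C} = {C,G} (union, +1)
NPU@2: {C,G} ∪ {A} = {A,C,G} (union, +1)
NPUV@2: {A,C,G} ∩ {A} = {A} (intersection, +0)
GNPTUV@2: {A,T} ∩ {A} = {A} (intersection, +0)
GT@3: {G} ∩ {G} = {G} (intersection, +0)
NP@3: {C} ∪ {G} = {C,G} (union, +1)
NPU@3: {C,G} ∩ {C} = {C} (intersection, +0)
NPUV@3: {C} ∪ {T} = {C,T} (union, +1)
GNPTUV@3: {G} ∪ {C,T} = {C,G,T} (union, +1)
GT@4: {A} ∪ {C} = {A,C} (union, +1)
NP@4: {G} ∪ {C} = {C,G} (union, +1)
NPU@4: {C,G} ∪ {T} = {C,G,T} (union, +1)
NPUV@4: {C,G,T} ∪ {A} = {A,C,G,T} (union, +1)
GNPTUV@4: {A,C} ∩ {A,C,G,T} = {A,C} (intersection, +0)
per-site changes: [3, 3, 3, 3, 4]; total = 16

A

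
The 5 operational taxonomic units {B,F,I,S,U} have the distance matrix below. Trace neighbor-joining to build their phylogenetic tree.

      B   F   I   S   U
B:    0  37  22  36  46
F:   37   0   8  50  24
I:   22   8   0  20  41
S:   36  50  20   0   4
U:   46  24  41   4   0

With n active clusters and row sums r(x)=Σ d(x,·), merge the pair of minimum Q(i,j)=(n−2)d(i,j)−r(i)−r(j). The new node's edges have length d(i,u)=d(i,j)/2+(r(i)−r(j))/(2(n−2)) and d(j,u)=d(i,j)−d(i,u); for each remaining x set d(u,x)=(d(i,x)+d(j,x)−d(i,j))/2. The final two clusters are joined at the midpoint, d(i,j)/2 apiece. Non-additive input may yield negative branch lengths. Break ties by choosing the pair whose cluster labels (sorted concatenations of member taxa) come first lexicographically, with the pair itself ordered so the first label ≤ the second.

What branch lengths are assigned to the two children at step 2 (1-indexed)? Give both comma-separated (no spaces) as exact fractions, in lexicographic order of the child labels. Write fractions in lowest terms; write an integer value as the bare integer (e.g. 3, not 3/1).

iteration 1: select S,U (d=4, Q=-213); attach at lengths (7/6, 17/6); label the merged cluster SU
  updated: d(B,SU)=39, d(F,SU)=35, d(I,SU)=57/2
iteration 2: select B,SU (d=39, Q=-245/2); attach at lengths (147/8, 165/8); label the merged cluster BSU
  updated: d(BSU,F)=33/2, d(BSU,I)=23/4
iteration 3: select BSU,F (d=33/2, Q=-121/4); attach at lengths (57/8, 75/8); label the merged cluster BFSU
  updated: d(BFSU,I)=-11/8
iteration 4: select BFSU,I (d=-11/8); attach at lengths (-11/16, -11/16); label the merged cluster BFISU
final tree: (((B:147/8,(S:7/6,U:17/6):165/8):57/8,F:75/8):-11/16,I:-11/16)
total length: 465/8

147/8,165/8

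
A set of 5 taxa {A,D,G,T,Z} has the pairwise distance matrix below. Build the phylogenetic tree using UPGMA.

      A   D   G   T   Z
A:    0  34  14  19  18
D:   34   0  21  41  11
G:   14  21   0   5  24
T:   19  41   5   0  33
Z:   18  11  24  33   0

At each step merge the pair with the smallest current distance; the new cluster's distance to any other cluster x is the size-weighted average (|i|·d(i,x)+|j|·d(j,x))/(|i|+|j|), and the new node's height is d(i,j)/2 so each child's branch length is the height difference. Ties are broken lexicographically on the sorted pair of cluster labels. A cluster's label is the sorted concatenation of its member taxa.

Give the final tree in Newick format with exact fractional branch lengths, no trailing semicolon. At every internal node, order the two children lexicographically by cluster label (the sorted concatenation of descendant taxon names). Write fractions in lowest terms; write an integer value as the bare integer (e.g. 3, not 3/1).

step 1: merge (G,T) at d=5; branch lengths G→5/2, T→5/2; new cluster GT
  updated: d(A,GT)=33/2, d(D,GT)=31, d(GT,Z)=57/2
step 2: merge (D,Z) at d=11; branch lengths D→11/2, Z→11/2; new cluster DZ
  updated: d(A,DZ)=26, d(DZ,GT)=119/4
step 3: merge (A,GT) at d=33/2; branch lengths A→33/4, GT→23/4; new cluster AGT
  updated: d(AGT,DZ)=57/2
step 4: merge (AGT,DZ) at d=57/2; branch lengths AGT→6, DZ→35/4; new cluster ADGTZ
final tree: ((A:33/4,(G:5/2,T:5/2):23/4):6,(D:11/2,Z:11/2):35/4)
total length: 179/4

((A:33/4,(G:5/2,T:5/2):23/4):6,(D:11/2,Z:11/2):35/4)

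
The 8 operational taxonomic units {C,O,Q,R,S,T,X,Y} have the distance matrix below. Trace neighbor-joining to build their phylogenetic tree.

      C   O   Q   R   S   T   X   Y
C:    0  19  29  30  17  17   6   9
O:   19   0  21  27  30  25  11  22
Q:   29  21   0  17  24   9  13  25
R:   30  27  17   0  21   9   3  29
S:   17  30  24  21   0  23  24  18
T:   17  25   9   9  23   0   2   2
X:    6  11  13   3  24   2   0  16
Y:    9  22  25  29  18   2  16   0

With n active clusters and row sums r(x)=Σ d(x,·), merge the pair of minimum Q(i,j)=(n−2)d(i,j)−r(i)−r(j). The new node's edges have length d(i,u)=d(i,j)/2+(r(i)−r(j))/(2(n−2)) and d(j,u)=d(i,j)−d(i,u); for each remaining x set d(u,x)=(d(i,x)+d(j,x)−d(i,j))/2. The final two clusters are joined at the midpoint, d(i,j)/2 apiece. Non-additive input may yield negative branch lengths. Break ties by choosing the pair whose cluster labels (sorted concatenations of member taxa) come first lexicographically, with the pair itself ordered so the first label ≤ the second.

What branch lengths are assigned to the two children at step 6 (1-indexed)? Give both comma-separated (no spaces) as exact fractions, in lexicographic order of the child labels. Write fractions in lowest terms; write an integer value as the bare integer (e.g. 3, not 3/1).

7/8,193/16

1. join T+Y (d=2, Q=-196) ⇒ TY; edges |T|=-11/6, |Y|=23/6
  updated: d(C,TY)=12, d(O,TY)=45/2, d(Q,TY)=16, d(R,TY)=18, d(S,TY)=39/2, d(TY,X)=8
2. join R+X (d=3, Q=-166) ⇒ RX; edges |R|=33/5, |X|=-18/5
  updated: d(C,RX)=33/2, d(O,RX)=35/2, d(Q,RX)=27/2, d(RX,S)=21, d(RX,TY)=23/2
3. join C+S (d=17, Q=-137) ⇒ CS; edges |C|=25/4, |S|=43/4
  updated: d(CS,O)=16, d(CS,Q)=18, d(CS,RX)=41/4, d(CS,TY)=29/4
4. join CS+TY (d=29/4, Q=-87) ⇒ CSTY; edges |CS|=8/3, |TY|=55/12
  updated: d(CSTY,O)=125/8, d(CSTY,Q)=107/8, d(CSTY,RX)=29/4
5. join CSTY+RX (d=29/4, Q=-60) ⇒ CRSTXY; edges |CSTY|=25/8, |RX|=33/8
  updated: d(CRSTXY,O)=207/16, d(CRSTXY,Q)=157/16
6. join CRSTXY+O (d=207/16, Q=-175/4) ⇒ CORSTXY; edges |CRSTXY|=7/8, |O|=193/16
  updated: d(CORSTXY,Q)=143/16
7. join CORSTXY+Q (d=143/16) ⇒ COQRSTXY; edges |CORSTXY|=143/32, |Q|=143/32
final tree: (((((C:25/4,S:43/4):8/3,(T:-11/6,Y:23/6):55/12):25/8,(R:33/5,X:-18/5):33/8):7/8,O:193/16):143/32,Q:143/32)
total length: 467/8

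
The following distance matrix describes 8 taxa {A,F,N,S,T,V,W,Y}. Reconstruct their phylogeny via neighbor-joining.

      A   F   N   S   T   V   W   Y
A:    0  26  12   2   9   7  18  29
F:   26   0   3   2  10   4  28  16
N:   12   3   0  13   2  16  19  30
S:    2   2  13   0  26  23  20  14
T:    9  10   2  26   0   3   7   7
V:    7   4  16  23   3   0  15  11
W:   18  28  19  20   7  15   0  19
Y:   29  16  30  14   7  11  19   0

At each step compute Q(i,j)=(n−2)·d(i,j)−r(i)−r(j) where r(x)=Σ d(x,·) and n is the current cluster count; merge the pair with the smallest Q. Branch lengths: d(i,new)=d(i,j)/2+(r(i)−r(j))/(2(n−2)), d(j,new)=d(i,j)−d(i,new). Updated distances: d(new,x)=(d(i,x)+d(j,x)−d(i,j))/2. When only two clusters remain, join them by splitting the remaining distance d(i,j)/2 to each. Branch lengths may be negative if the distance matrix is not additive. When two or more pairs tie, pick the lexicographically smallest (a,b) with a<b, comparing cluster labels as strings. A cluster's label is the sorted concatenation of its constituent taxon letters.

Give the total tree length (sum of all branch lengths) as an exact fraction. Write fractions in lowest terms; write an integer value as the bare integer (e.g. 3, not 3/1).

iteration 1: select A,S (d=2, Q=-191); attach at lengths (5/4, 3/4); label the merged cluster AS
  updated: d(AS,F)=13, d(AS,N)=23/2, d(AS,T)=33/2, d(AS,V)=14, d(AS,W)=18, d(AS,Y)=41/2
iteration 2: select F,N (d=3, Q=-281/2); attach at lengths (3/4, 9/4); label the merged cluster FN
  updated: d(AS,FN)=43/4, d(FN,T)=9/2, d(FN,V)=17/2, d(FN,W)=22, d(FN,Y)=43/2
iteration 3: select AS,FN (d=43/4, Q=-104); attach at lengths (111/16, 61/16); label the merged cluster AFNS
  updated: d(AFNS,T)=41/8, d(AFNS,V)=47/8, d(AFNS,W)=117/8, d(AFNS,Y)=125/8
iteration 4: select AFNS,V (d=47/8, Q=-117/2); attach at lengths (4, 15/8); label the merged cluster AFNSV
  updated: d(AFNSV,T)=9/8, d(AFNSV,W)=95/8, d(AFNSV,Y)=83/8
iteration 5: select AFNSV,Y (d=83/8, Q=-39); attach at lengths (31/16, 135/16); label the merged cluster AFNSVY
  updated: d(AFNSVY,T)=-9/8, d(AFNSVY,W)=41/4
iteration 6: select AFNSVY,T (d=-9/8, Q=-129/8); attach at lengths (17/16, -35/16); label the merged cluster AFNSTVY
  updated: d(AFNSTVY,W)=147/16
iteration 7: select AFNSTVY,W (d=147/16); attach at lengths (147/32, 147/32); label the merged cluster AFNSTVWY
final tree: ((((((A:5/4,S:3/4):111/16,(F:3/4,N:9/4):61/16):4,V:15/8):31/16,Y:135/16):17/16,T:-35/16):147/32,W:147/32)
total length: 641/16

641/16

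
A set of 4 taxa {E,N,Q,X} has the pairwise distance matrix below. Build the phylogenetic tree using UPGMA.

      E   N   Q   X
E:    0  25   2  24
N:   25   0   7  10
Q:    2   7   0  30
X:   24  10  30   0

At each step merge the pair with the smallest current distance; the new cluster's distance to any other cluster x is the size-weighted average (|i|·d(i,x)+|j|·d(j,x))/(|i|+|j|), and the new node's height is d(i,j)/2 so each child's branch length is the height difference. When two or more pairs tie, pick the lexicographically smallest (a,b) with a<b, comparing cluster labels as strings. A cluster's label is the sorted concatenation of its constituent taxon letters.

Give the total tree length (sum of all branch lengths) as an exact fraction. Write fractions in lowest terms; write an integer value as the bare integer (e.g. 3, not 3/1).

iteration 1: select E,Q (d=2); attach at lengths (1, 1); label the merged cluster EQ
  updated: d(EQ,N)=16, d(EQ,X)=27
iteration 2: select N,X (d=10); attach at lengths (5, 5); label the merged cluster NX
  updated: d(EQ,NX)=43/2
iteration 3: select EQ,NX (d=43/2); attach at lengths (39/4, 23/4); label the merged cluster ENQX
final tree: ((E:1,Q:1):39/4,(N:5,X:5):23/4)
total length: 55/2

55/2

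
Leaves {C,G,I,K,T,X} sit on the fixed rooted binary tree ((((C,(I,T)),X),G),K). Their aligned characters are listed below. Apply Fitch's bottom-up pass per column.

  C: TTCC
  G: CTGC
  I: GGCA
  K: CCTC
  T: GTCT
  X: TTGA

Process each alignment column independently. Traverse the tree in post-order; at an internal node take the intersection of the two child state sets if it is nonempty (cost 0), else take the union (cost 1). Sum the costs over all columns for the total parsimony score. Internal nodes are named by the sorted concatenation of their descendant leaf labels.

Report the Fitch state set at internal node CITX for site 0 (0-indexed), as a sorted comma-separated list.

T

[col 0] IT: children I:{G}, T:{G} ∩→ {G}; cost 0
[col 0] CIT: children C:{T}, IT:{G} ∪→ {G,T}; cost 1
[col 0] CITX: children CIT:{G,T}, X:{T} ∩→ {T}; cost 0
[col 0] CGITX: children CITX:{T}, G:{C} ∪→ {C,T}; cost 1
[col 0] CGIKTX: children CGITX:{C,T}, K:{C} ∩→ {C}; cost 0
[col 1] IT: children I:{G}, T:{T} ∪→ {G,T}; cost 1
[col 1] CIT: children C:{T}, IT:{G,T} ∩→ {T}; cost 0
[col 1] CITX: children CIT:{T}, X:{T} ∩→ {T}; cost 0
[col 1] CGITX: children CITX:{T}, G:{T} ∩→ {T}; cost 0
[col 1] CGIKTX: children CGITX:{T}, K:{C} ∪→ {C,T}; cost 1
[col 2] IT: children I:{C}, T:{C} ∩→ {C}; cost 0
[col 2] CIT: children C:{C}, IT:{C} ∩→ {C}; cost 0
[col 2] CITX: children CIT:{C}, X:{G} ∪→ {C,G}; cost 1
[col 2] CGITX: children CITX:{C,G}, G:{G} ∩→ {G}; cost 0
[col 2] CGIKTX: children CGITX:{G}, K:{T} ∪→ {G,T}; cost 1
[col 3] IT: children I:{A}, T:{T} ∪→ {A,T}; cost 1
[col 3] CIT: children C:{C}, IT:{A,T} ∪→ {A,C,T}; cost 1
[col 3] CITX: children CIT:{A,C,T}, X:{A} ∩→ {A}; cost 0
[col 3] CGITX: children CITX:{A}, G:{C} ∪→ {A,C}; cost 1
[col 3] CGIKTX: children CGITX:{A,C}, K:{C} ∩→ {C}; cost 0
per-site changes: [2, 2, 2, 3]; total = 9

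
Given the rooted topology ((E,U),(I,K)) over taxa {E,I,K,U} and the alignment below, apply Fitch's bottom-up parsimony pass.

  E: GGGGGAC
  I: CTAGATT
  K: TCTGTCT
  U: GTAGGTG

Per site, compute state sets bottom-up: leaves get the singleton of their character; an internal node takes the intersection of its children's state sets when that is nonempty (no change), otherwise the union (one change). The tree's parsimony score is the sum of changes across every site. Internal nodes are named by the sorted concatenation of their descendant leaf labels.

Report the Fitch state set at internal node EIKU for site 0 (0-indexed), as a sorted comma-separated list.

[col 0] EU: children E:{G}, U:{G} ∩→ {G}; cost 0
[col 0] IK: children I:{C}, K:{T} ∪→ {C,T}; cost 1
[col 0] EIKU: children EU:{G}, IK:{C,T} ∪→ {C,G,T}; cost 1
[col 1] EU: children E:{G}, U:{T} ∪→ {G,T}; cost 1
[col 1] IK: children I:{T}, K:{C} ∪→ {C,T}; cost 1
[col 1] EIKU: children EU:{G,T}, IK:{C,T} ∩→ {T}; cost 0
[col 2] EU: children E:{G}, U:{A} ∪→ {A,G}; cost 1
[col 2] IK: children I:{A}, K:{T} ∪→ {A,T}; cost 1
[col 2] EIKU: children EU:{A,G}, IK:{A,T} ∩→ {A}; cost 0
[col 3] EU: children E:{G}, U:{G} ∩→ {G}; cost 0
[col 3] IK: children I:{G}, K:{G} ∩→ {G}; cost 0
[col 3] EIKU: children EU:{G}, IK:{G} ∩→ {G}; cost 0
[col 4] EU: children E:{G}, U:{G} ∩→ {G}; cost 0
[col 4] IK: children I:{A}, K:{T} ∪→ {A,T}; cost 1
[col 4] EIKU: children EU:{G}, IK:{A,T} ∪→ {A,G,T}; cost 1
[col 5] EU: children E:{A}, U:{T} ∪→ {A,T}; cost 1
[col 5] IK: children I:{T}, K:{C} ∪→ {C,T}; cost 1
[col 5] EIKU: children EU:{A,T}, IK:{C,T} ∩→ {T}; cost 0
[col 6] EU: children E:{C}, U:{G} ∪→ {C,G}; cost 1
[col 6] IK: children I:{T}, K:{T} ∩→ {T}; cost 0
[col 6] EIKU: children EU:{C,G}, IK:{T} ∪→ {C,G,T}; cost 1
per-site changes: [2, 2, 2, 0, 2, 2, 2]; total = 12

C,G,T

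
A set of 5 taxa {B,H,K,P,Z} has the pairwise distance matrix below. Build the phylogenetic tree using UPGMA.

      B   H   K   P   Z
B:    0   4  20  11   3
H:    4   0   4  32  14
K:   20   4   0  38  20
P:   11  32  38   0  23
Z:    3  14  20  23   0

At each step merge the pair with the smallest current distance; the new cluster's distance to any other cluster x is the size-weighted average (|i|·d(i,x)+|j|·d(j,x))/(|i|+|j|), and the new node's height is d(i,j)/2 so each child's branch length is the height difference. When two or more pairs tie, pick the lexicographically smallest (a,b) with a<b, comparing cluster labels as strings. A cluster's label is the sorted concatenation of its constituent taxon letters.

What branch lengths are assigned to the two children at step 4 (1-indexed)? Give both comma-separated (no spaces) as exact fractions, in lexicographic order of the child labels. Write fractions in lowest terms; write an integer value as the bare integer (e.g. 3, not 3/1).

23/4,13

step 1: merge (B,Z) at d=3; branch lengths B→3/2, Z→3/2; new cluster BZ
  updated: d(BZ,H)=9, d(BZ,K)=20, d(BZ,P)=17
step 2: merge (H,K) at d=4; branch lengths H→2, K→2; new cluster HK
  updated: d(BZ,HK)=29/2, d(HK,P)=35
step 3: merge (BZ,HK) at d=29/2; branch lengths BZ→23/4, HK→21/4; new cluster BHKZ
  updated: d(BHKZ,P)=26
step 4: merge (BHKZ,P) at d=26; branch lengths BHKZ→23/4, P→13; new cluster BHKPZ
final tree: (((B:3/2,Z:3/2):23/4,(H:2,K:2):21/4):23/4,P:13)
total length: 147/4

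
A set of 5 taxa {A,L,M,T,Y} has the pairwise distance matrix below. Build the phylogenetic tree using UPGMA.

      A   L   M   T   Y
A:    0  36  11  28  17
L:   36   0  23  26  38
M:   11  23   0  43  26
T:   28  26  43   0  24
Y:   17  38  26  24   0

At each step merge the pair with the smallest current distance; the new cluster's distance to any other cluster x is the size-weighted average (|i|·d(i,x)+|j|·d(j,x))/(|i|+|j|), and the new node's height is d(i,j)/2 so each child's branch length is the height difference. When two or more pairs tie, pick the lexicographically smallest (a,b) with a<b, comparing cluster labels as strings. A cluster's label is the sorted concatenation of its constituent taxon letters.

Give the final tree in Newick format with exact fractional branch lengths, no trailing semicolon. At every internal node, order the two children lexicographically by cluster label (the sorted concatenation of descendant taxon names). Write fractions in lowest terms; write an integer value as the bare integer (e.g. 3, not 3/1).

1. join A+M (d=11) ⇒ AM; edges |A|=11/2, |M|=11/2
  updated: d(AM,L)=59/2, d(AM,T)=71/2, d(AM,Y)=43/2
2. join AM+Y (d=43/2) ⇒ AMY; edges |AM|=21/4, |Y|=43/4
  updated: d(AMY,L)=97/3, d(AMY,T)=95/3
3. join L+T (d=26) ⇒ LT; edges |L|=13, |T|=13
  updated: d(AMY,LT)=32
4. join AMY+LT (d=32) ⇒ ALMTY; edges |AMY|=21/4, |LT|=3
final tree: (((A:11/2,M:11/2):21/4,Y:43/4):21/4,(L:13,T:13):3)
total length: 245/4

(((A:11/2,M:11/2):21/4,Y:43/4):21/4,(L:13,T:13):3)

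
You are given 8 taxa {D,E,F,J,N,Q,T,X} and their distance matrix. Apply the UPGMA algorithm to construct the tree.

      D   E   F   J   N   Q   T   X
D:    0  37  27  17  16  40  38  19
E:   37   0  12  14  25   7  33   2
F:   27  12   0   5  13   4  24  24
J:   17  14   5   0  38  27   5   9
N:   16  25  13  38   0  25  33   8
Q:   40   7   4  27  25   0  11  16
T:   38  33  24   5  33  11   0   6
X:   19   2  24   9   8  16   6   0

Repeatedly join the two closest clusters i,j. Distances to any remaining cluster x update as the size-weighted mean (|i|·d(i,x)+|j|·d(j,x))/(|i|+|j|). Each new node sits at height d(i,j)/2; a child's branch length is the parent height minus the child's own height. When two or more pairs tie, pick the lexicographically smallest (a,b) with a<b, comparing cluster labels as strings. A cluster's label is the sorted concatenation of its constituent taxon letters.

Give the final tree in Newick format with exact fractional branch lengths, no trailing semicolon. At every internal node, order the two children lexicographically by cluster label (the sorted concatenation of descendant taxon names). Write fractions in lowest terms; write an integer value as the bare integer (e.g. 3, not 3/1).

1. join E+X (d=2) ⇒ EX; edges |E|=1, |X|=1
  updated: d(D,EX)=28, d(EX,F)=18, d(EX,J)=23/2, d(EX,N)=33/2, d(EX,Q)=23/2, d(EX,T)=39/2
2. join F+Q (d=4) ⇒ FQ; edges |F|=2, |Q|=2
  updated: d(D,FQ)=67/2, d(EX,FQ)=59/4, d(FQ,J)=16, d(FQ,N)=19, d(FQ,T)=35/2
3. join J+T (d=5) ⇒ JT; edges |J|=5/2, |T|=5/2
  updated: d(D,JT)=55/2, d(EX,JT)=31/2, d(FQ,JT)=67/4, d(JT,N)=71/2
4. join EX+FQ (d=59/4) ⇒ EFQX; edges |EX|=51/8, |FQ|=43/8
  updated: d(D,EFQX)=123/4, d(EFQX,JT)=129/8, d(EFQX,N)=71/4
5. join D+N (d=16) ⇒ DN; edges |D|=8, |N|=8
  updated: d(DN,EFQX)=97/4, d(DN,JT)=63/2
6. join EFQX+JT (d=129/8) ⇒ EFJQTX; edges |EFQX|=11/16, |JT|=89/16
  updated: d(DN,EFJQTX)=80/3
7. join DN+EFJQTX (d=80/3) ⇒ DEFJNQTX; edges |DN|=16/3, |EFJQTX|=253/48
final tree: ((D:8,N:8):16/3,(((E:1,X:1):51/8,(F:2,Q:2):43/8):11/16,(J:5/2,T:5/2):89/16):253/48)
total length: 2669/48

((D:8,N:8):16/3,(((E:1,X:1):51/8,(F:2,Q:2):43/8):11/16,(J:5/2,T:5/2):89/16):253/48)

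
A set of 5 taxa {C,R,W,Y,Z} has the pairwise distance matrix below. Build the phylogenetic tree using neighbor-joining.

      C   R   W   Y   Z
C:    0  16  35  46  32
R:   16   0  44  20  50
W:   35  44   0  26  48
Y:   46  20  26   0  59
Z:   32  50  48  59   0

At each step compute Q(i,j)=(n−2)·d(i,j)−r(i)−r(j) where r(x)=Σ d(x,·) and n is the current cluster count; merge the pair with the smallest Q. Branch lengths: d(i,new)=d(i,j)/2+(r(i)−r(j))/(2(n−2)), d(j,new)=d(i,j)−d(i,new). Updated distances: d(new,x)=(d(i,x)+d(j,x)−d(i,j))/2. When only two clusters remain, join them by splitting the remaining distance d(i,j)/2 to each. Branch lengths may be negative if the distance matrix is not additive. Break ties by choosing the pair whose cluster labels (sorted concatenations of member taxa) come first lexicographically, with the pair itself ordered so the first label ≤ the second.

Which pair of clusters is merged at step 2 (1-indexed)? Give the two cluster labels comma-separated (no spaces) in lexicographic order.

step 1: merge (W,Y) at d=26, Q=-226; branch lengths W→40/3, Y→38/3; new cluster WY
  updated: d(C,WY)=55/2, d(R,WY)=19, d(WY,Z)=81/2
step 2: merge (C,Z) at d=32, Q=-134; branch lengths C→17/4, Z→111/4; new cluster CZ
  updated: d(CZ,R)=17, d(CZ,WY)=18
step 3: merge (CZ,R) at d=17, Q=-54; branch lengths CZ→8, R→9; new cluster CRZ
  updated: d(CRZ,WY)=10
step 4: merge (CRZ,WY) at d=10; branch lengths CRZ→5, WY→5; new cluster CRWYZ
final tree: (((C:17/4,Z:111/4):8,R:9):5,(W:40/3,Y:38/3):5)
total length: 85

C,Z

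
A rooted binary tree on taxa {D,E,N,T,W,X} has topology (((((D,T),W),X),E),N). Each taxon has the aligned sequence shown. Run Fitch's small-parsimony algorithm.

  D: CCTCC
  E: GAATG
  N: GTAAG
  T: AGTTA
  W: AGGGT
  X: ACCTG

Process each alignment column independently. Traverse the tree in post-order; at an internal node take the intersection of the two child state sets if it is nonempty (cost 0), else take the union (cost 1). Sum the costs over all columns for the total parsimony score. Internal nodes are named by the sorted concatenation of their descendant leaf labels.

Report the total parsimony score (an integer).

DT@0: {C} ∪ {A} = {A,C} (union, +1)
DTW@0: {A,C} ∩ {A} = {A} (intersection, +0)
DTWX@0: {A} ∩ {A} = {A} (intersection, +0)
DETWX@0: {A} ∪ {G} = {A,G} (union, +1)
DENTWX@0: {A,G} ∩ {G} = {G} (intersection, +0)
DT@1: {C} ∪ {G} = {C,G} (union, +1)
DTW@1: {C,G} ∩ {G} = {G} (intersection, +0)
DTWX@1: {G} ∪ {C} = {C,G} (union, +1)
DETWX@1: {C,G} ∪ {A} = {A,C,G} (union, +1)
DENTWX@1: {A,C,G} ∪ {T} = {A,C,G,T} (union, +1)
DT@2: {T} ∩ {T} = {T} (intersection, +0)
DTW@2: {T} ∪ {G} = {G,T} (union, +1)
DTWX@2: {G,T} ∪ {C} = {C,G,T} (union, +1)
DETWX@2: {C,G,T} ∪ {A} = {A,C,G,T} (union, +1)
DENTWX@2: {A,C,G,T} ∩ {A} = {A} (intersection, +0)
DT@3: {C} ∪ {T} = {C,T} (union, +1)
DTW@3: {C,T} ∪ {G} = {C,G,T} (union, +1)
DTWX@3: {C,G,T} ∩ {T} = {T} (intersection, +0)
DETWX@3: {T} ∩ {T} = {T} (intersection, +0)
DENTWX@3: {T} ∪ {A} = {A,T} (union, +1)
DT@4: {C} ∪ {A} = {A,C} (union, +1)
DTW@4: {A,C} ∪ {T} = {A,C,T} (union, +1)
DTWX@4: {A,C,T} ∪ {G} = {A,C,G,T} (union, +1)
DETWX@4: {A,C,G,T} ∩ {G} = {G} (intersection, +0)
DENTWX@4: {G} ∩ {G} = {G} (intersection, +0)
per-site changes: [2, 4, 3, 3, 3]; total = 15

15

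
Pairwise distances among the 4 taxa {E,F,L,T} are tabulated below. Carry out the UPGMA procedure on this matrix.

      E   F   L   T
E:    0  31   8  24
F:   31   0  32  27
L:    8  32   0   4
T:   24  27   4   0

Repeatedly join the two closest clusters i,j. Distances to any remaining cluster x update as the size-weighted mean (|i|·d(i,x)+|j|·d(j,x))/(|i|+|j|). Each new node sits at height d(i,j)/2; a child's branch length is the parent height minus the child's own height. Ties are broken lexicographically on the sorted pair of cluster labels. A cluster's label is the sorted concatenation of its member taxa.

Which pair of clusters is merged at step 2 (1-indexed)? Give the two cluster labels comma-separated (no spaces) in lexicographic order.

step 1: merge (L,T) at d=4; branch lengths L→2, T→2; new cluster LT
  updated: d(E,LT)=16, d(F,LT)=59/2
step 2: merge (E,LT) at d=16; branch lengths E→8, LT→6; new cluster ELT
  updated: d(ELT,F)=30
step 3: merge (ELT,F) at d=30; branch lengths ELT→7, F→15; new cluster EFLT
final tree: ((E:8,(L:2,T:2):6):7,F:15)
total length: 40

E,LT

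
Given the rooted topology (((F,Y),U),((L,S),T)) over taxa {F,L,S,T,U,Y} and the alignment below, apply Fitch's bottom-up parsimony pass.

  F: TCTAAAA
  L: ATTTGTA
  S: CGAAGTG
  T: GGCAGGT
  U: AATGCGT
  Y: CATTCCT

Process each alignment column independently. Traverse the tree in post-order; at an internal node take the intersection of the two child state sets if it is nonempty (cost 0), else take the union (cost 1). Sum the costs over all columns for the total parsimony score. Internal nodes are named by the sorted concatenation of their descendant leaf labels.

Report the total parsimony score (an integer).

20

site 0, node FY: F={T} ∪ Y={C} → {C,T} (+1)
site 0, node FUY: FY={C,T} ∪ U={A} → {A,C,T} (+1)
site 0, node LS: L={A} ∪ S={C} → {A,C} (+1)
site 0, node LST: LS={A,C} ∪ T={G} → {A,C,G} (+1)
site 0, node FLSTUY: FUY={A,C,T} ∩ LST={A,C,G} → {A,C} (+0)
site 1, node FY: F={C} ∪ Y={A} → {A,C} (+1)
site 1, node FUY: FY={A,C} ∩ U={A} → {A} (+0)
site 1, node LS: L={T} ∪ S={G} → {G,T} (+1)
site 1, node LST: LS={G,T} ∩ T={G} → {G} (+0)
site 1, node FLSTUY: FUY={A} ∪ LST={G} → {A,G} (+1)
site 2, node FY: F={T} ∩ Y={T} → {T} (+0)
site 2, node FUY: FY={T} ∩ U={T} → {T} (+0)
site 2, node LS: L={T} ∪ S={A} → {A,T} (+1)
site 2, node LST: LS={A,T} ∪ T={C} → {A,C,T} (+1)
site 2, node FLSTUY: FUY={T} ∩ LST={A,C,T} → {T} (+0)
site 3, node FY: F={A} ∪ Y={T} → {A,T} (+1)
site 3, node FUY: FY={A,T} ∪ U={G} → {A,G,T} (+1)
site 3, node LS: L={T} ∪ S={A} → {A,T} (+1)
site 3, node LST: LS={A,T} ∩ T={A} → {A} (+0)
site 3, node FLSTUY: FUY={A,G,T} ∩ LST={A} → {A} (+0)
site 4, node FY: F={A} ∪ Y={C} → {A,C} (+1)
site 4, node FUY: FY={A,C} ∩ U={C} → {C} (+0)
site 4, node LS: L={G} ∩ S={G} → {G} (+0)
site 4, node LST: LS={G} ∩ T={G} → {G} (+0)
site 4, node FLSTUY: FUY={C} ∪ LST={G} → {C,G} (+1)
site 5, node FY: F={A} ∪ Y={C} → {A,C} (+1)
site 5, node FUY: FY={A,C} ∪ U={G} → {A,C,G} (+1)
site 5, node LS: L={T} ∩ S={T} → {T} (+0)
site 5, node LST: LS={T} ∪ T={G} → {G,T} (+1)
site 5, node FLSTUY: FUY={A,C,G} ∩ LST={G,T} → {G} (+0)
site 6, node FY: F={A} ∪ Y={T} → {A,T} (+1)
site 6, node FUY: FY={A,T} ∩ U={T} → {T} (+0)
site 6, node LS: L={A} ∪ S={G} → {A,G} (+1)
site 6, node LST: LS={A,G} ∪ T={T} → {A,G,T} (+1)
site 6, node FLSTUY: FUY={T} ∩ LST={A,G,T} → {T} (+0)
per-site changes: [4, 3, 2, 3, 2, 3, 3]; total = 20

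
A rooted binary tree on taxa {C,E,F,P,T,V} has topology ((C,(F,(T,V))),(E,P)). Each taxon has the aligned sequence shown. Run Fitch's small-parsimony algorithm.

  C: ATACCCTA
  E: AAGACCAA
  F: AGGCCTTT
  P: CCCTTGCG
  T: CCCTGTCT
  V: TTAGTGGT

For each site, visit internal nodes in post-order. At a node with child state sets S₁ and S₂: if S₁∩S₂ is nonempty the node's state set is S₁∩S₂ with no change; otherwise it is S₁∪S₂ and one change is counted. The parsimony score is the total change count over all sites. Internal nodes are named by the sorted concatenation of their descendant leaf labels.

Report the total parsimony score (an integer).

27

TV@0: {C} ∪ {T} = {C,T} (union, +1)
FTV@0: {A} ∪ {C,T} = {A,C,T} (union, +1)
CFTV@0: {A} ∩ {A,C,T} = {A} (intersection, +0)
EP@0: {A} ∪ {C} = {A,C} (union, +1)
CEFPTV@0: {A} ∩ {A,C} = {A} (intersection, +0)
TV@1: {C} ∪ {T} = {C,T} (union, +1)
FTV@1: {G} ∪ {C,T} = {C,G,T} (union, +1)
CFTV@1: {T} ∩ {C,G,T} = {T} (intersection, +0)
EP@1: {A} ∪ {C} = {A,C} (union, +1)
CEFPTV@1: {T} ∪ {A,C} = {A,C,T} (union, +1)
TV@2: {C} ∪ {A} = {A,C} (union, +1)
FTV@2: {G} ∪ {A,C} = {A,C,G} (union, +1)
CFTV@2: {A} ∩ {A,C,G} = {A} (intersection, +0)
EP@2: {G} ∪ {C} = {C,G} (union, +1)
CEFPTV@2: {A} ∪ {C,G} = {A,C,G} (union, +1)
TV@3: {T} ∪ {G} = {G,T} (union, +1)
FTV@3: {C} ∪ {G,T} = {C,G,T} (union, +1)
CFTV@3: {C} ∩ {C,G,T} = {C} (intersection, +0)
EP@3: {A} ∪ {T} = {A,T} (union, +1)
CEFPTV@3: {C} ∪ {A,T} = {A,C,T} (union, +1)
TV@4: {G} ∪ {T} = {G,T} (union, +1)
FTV@4: {C} ∪ {G,T} = {C,G,T} (union, +1)
CFTV@4: {C} ∩ {C,G,T} = {C} (intersection, +0)
EP@4: {C} ∪ {T} = {C,T} (union, +1)
CEFPTV@4: {C} ∩ {C,T} = {C} (intersection, +0)
TV@5: {T} ∪ {G} = {G,T} (union, +1)
FTV@5: {T} ∩ {G,T} = {T} (intersection, +0)
CFTV@5: {C} ∪ {T} = {C,T} (union, +1)
EP@5: {C} ∪ {G} = {C,G} (union, +1)
CEFPTV@5: {C,T} ∩ {C,G} = {C} (intersection, +0)
TV@6: {C} ∪ {G} = {C,G} (union, +1)
FTV@6: {T} ∪ {C,G} = {C,G,T} (union, +1)
CFTV@6: {T} ∩ {C,G,T} = {T} (intersection, +0)
EP@6: {A} ∪ {C} = {A,C} (union, +1)
CEFPTV@6: {T} ∪ {A,C} = {A,C,T} (union, +1)
TV@7: {T} ∩ {T} = {T} (intersection, +0)
FTV@7: {T} ∩ {T} = {T} (intersection, +0)
CFTV@7: {A} ∪ {T} = {A,T} (union, +1)
EP@7: {A} ∪ {G} = {A,G} (union, +1)
CEFPTV@7: {A,T} ∩ {A,G} = {A} (intersection, +0)
per-site changes: [3, 4, 4, 4, 3, 3, 4, 2]; total = 27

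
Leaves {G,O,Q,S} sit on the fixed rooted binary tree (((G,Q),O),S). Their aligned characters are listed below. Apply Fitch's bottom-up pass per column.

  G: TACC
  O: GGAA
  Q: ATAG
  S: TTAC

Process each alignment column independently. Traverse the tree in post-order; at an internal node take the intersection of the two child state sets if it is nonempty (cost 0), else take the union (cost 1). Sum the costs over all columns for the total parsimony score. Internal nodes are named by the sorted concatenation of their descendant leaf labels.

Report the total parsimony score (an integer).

7

[col 0] GQ: children G:{T}, Q:{A} ∪→ {A,T}; cost 1
[col 0] GOQ: children GQ:{A,T}, O:{G} ∪→ {A,G,T}; cost 1
[col 0] GOQS: children GOQ:{A,G,T}, S:{T} ∩→ {T}; cost 0
[col 1] GQ: children G:{A}, Q:{T} ∪→ {A,T}; cost 1
[col 1] GOQ: children GQ:{A,T}, O:{G} ∪→ {A,G,T}; cost 1
[col 1] GOQS: children GOQ:{A,G,T}, S:{T} ∩→ {T}; cost 0
[col 2] GQ: children G:{C}, Q:{A} ∪→ {A,C}; cost 1
[col 2] GOQ: children GQ:{A,C}, O:{A} ∩→ {A}; cost 0
[col 2] GOQS: children GOQ:{A}, S:{A} ∩→ {A}; cost 0
[col 3] GQ: children G:{C}, Q:{G} ∪→ {C,G}; cost 1
[col 3] GOQ: children GQ:{C,G}, O:{A} ∪→ {A,C,G}; cost 1
[col 3] GOQS: children GOQ:{A,C,G}, S:{C} ∩→ {C}; cost 0
per-site changes: [2, 2, 1, 2]; total = 7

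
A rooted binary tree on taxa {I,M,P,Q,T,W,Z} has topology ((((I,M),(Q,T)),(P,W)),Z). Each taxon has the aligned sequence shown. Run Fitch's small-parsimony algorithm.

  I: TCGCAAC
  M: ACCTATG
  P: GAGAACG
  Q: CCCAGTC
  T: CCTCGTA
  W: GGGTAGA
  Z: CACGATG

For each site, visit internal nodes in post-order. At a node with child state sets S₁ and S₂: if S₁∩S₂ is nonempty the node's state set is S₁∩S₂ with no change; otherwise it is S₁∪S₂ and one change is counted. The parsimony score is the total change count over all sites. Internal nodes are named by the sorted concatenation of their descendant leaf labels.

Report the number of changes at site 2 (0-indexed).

site 0, node IM: I={T} ∪ M={A} → {A,T} (+1)
site 0, node QT: Q={C} ∩ T={C} → {C} (+0)
site 0, node IMQT: IM={A,T} ∪ QT={C} → {A,C,T} (+1)
site 0, node PW: P={G} ∩ W={G} → {G} (+0)
site 0, node IMPQTW: IMQT={A,C,T} ∪ PW={G} → {A,C,G,T} (+1)
site 0, node IMPQTWZ: IMPQTW={A,C,G,T} ∩ Z={C} → {C} (+0)
site 1, node IM: I={C} ∩ M={C} → {C} (+0)
site 1, node QT: Q={C} ∩ T={C} → {C} (+0)
site 1, node IMQT: IM={C} ∩ QT={C} → {C} (+0)
site 1, node PW: P={A} ∪ W={G} → {A,G} (+1)
site 1, node IMPQTW: IMQT={C} ∪ PW={A,G} → {A,C,G} (+1)
site 1, node IMPQTWZ: IMPQTW={A,C,G} ∩ Z={A} → {A} (+0)
site 2, node IM: I={G} ∪ M={C} → {C,G} (+1)
site 2, node QT: Q={C} ∪ T={T} → {C,T} (+1)
site 2, node IMQT: IM={C,G} ∩ QT={C,T} → {C} (+0)
site 2, node PW: P={G} ∩ W={G} → {G} (+0)
site 2, node IMPQTW: IMQT={C} ∪ PW={G} → {C,G} (+1)
site 2, node IMPQTWZ: IMPQTW={C,G} ∩ Z={C} → {C} (+0)
site 3, node IM: I={C} ∪ M={T} → {C,T} (+1)
site 3, node QT: Q={A} ∪ T={C} → {A,C} (+1)
site 3, node IMQT: IM={C,T} ∩ QT={A,C} → {C} (+0)
site 3, node PW: P={A} ∪ W={T} → {A,T} (+1)
site 3, node IMPQTW: IMQT={C} ∪ PW={A,T} → {A,C,T} (+1)
site 3, node IMPQTWZ: IMPQTW={A,C,T} ∪ Z={G} → {A,C,G,T} (+1)
site 4, node IM: I={A} ∩ M={A} → {A} (+0)
site 4, node QT: Q={G} ∩ T={G} → {G} (+0)
site 4, node IMQT: IM={A} ∪ QT={G} → {A,G} (+1)
site 4, node PW: P={A} ∩ W={A} → {A} (+0)
site 4, node IMPQTW: IMQT={A,G} ∩ PW={A} → {A} (+0)
site 4, node IMPQTWZ: IMPQTW={A} ∩ Z={A} → {A} (+0)
site 5, node IM: I={A} ∪ M={T} → {A,T} (+1)
site 5, node QT: Q={T} ∩ T={T} → {T} (+0)
site 5, node IMQT: IM={A,T} ∩ QT={T} → {T} (+0)
site 5, node PW: P={C} ∪ W={G} → {C,G} (+1)
site 5, node IMPQTW: IMQT={T} ∪ PW={C,G} → {C,G,T} (+1)
site 5, node IMPQTWZ: IMPQTW={C,G,T} ∩ Z={T} → {T} (+0)
site 6, node IM: I={C} ∪ M={G} → {C,G} (+1)
site 6, node QT: Q={C} ∪ T={A} → {A,C} (+1)
site 6, node IMQT: IM={C,G} ∩ QT={A,C} → {C} (+0)
site 6, node PW: P={G} ∪ W={A} → {A,G} (+1)
site 6, node IMPQTW: IMQT={C} ∪ PW={A,G} → {A,C,G} (+1)
site 6, node IMPQTWZ: IMPQTW={A,C,G} ∩ Z={G} → {G} (+0)
per-site changes: [3, 2, 3, 5, 1, 3, 4]; total = 21

3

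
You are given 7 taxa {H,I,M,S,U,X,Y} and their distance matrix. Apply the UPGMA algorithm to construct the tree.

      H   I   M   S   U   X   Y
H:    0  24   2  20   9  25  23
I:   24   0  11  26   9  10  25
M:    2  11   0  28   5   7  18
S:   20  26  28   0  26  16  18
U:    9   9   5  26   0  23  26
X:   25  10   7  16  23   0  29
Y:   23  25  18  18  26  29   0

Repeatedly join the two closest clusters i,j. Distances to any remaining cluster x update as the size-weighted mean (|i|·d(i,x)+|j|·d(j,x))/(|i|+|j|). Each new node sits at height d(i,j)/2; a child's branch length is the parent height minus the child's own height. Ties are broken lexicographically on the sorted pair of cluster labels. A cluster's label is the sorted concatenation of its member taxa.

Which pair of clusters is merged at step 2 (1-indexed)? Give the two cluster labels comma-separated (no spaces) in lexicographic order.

step 1: merge (H,M) at d=2; branch lengths H→1, M→1; new cluster HM
  updated: d(HM,I)=35/2, d(HM,S)=24, d(HM,U)=7, d(HM,X)=16, d(HM,Y)=41/2
step 2: merge (HM,U) at d=7; branch lengths HM→5/2, U→7/2; new cluster HMU
  updated: d(HMU,I)=44/3, d(HMU,S)=74/3, d(HMU,X)=55/3, d(HMU,Y)=67/3
step 3: merge (I,X) at d=10; branch lengths I→5, X→5; new cluster IX
  updated: d(HMU,IX)=33/2, d(IX,S)=21, d(IX,Y)=27
step 4: merge (HMU,IX) at d=33/2; branch lengths HMU→19/4, IX→13/4; new cluster HIMUX
  updated: d(HIMUX,S)=116/5, d(HIMUX,Y)=121/5
step 5: merge (S,Y) at d=18; branch lengths S→9, Y→9; new cluster SY
  updated: d(HIMUX,SY)=237/10
step 6: merge (HIMUX,SY) at d=237/10; branch lengths HIMUX→18/5, SY→57/20; new cluster HIMSUXY
final tree: ((((H:1,M:1):5/2,U:7/2):19/4,(I:5,X:5):13/4):18/5,(S:9,Y:9):57/20)
total length: 1009/20

HM,U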